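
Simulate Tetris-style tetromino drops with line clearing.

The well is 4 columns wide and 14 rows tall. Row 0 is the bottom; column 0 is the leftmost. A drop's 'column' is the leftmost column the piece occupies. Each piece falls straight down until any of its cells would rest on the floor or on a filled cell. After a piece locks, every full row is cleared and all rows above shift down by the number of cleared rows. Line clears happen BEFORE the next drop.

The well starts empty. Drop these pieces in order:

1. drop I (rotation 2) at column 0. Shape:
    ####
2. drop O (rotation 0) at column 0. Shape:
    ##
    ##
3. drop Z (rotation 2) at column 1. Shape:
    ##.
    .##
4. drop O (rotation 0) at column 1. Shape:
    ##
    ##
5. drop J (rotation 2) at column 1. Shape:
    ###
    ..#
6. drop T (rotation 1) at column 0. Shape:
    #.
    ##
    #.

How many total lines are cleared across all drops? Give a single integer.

Answer: 3

Derivation:
Drop 1: I rot2 at col 0 lands with bottom-row=0; cleared 1 line(s) (total 1); column heights now [0 0 0 0], max=0
Drop 2: O rot0 at col 0 lands with bottom-row=0; cleared 0 line(s) (total 1); column heights now [2 2 0 0], max=2
Drop 3: Z rot2 at col 1 lands with bottom-row=1; cleared 1 line(s) (total 2); column heights now [1 2 2 0], max=2
Drop 4: O rot0 at col 1 lands with bottom-row=2; cleared 0 line(s) (total 2); column heights now [1 4 4 0], max=4
Drop 5: J rot2 at col 1 lands with bottom-row=3; cleared 0 line(s) (total 2); column heights now [1 5 5 5], max=5
Drop 6: T rot1 at col 0 lands with bottom-row=4; cleared 1 line(s) (total 3); column heights now [6 5 4 4], max=6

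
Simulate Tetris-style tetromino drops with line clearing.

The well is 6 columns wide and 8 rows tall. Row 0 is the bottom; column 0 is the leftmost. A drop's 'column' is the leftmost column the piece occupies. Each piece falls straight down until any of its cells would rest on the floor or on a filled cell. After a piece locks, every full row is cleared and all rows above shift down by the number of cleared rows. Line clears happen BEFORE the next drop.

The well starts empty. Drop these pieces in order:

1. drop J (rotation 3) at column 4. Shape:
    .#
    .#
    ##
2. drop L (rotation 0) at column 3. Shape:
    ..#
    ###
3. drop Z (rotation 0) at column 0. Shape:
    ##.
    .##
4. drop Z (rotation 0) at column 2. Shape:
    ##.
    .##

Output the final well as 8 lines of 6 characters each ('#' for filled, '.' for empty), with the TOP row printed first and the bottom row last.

Answer: ......
......
..##..
...###
...###
.....#
##...#
.##.##

Derivation:
Drop 1: J rot3 at col 4 lands with bottom-row=0; cleared 0 line(s) (total 0); column heights now [0 0 0 0 1 3], max=3
Drop 2: L rot0 at col 3 lands with bottom-row=3; cleared 0 line(s) (total 0); column heights now [0 0 0 4 4 5], max=5
Drop 3: Z rot0 at col 0 lands with bottom-row=0; cleared 0 line(s) (total 0); column heights now [2 2 1 4 4 5], max=5
Drop 4: Z rot0 at col 2 lands with bottom-row=4; cleared 0 line(s) (total 0); column heights now [2 2 6 6 5 5], max=6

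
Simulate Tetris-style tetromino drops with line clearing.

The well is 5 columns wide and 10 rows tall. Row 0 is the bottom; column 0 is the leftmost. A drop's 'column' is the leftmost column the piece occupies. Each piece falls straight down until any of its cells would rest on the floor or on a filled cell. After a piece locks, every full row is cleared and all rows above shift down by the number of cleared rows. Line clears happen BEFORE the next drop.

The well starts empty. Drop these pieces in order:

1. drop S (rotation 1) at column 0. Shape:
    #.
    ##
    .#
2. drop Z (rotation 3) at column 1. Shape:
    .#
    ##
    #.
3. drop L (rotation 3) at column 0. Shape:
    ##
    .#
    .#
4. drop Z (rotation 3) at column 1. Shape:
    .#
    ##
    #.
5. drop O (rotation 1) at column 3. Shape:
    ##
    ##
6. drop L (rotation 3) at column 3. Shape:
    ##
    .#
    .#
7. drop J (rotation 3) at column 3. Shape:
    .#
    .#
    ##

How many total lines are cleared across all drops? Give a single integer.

Answer: 0

Derivation:
Drop 1: S rot1 at col 0 lands with bottom-row=0; cleared 0 line(s) (total 0); column heights now [3 2 0 0 0], max=3
Drop 2: Z rot3 at col 1 lands with bottom-row=2; cleared 0 line(s) (total 0); column heights now [3 4 5 0 0], max=5
Drop 3: L rot3 at col 0 lands with bottom-row=4; cleared 0 line(s) (total 0); column heights now [7 7 5 0 0], max=7
Drop 4: Z rot3 at col 1 lands with bottom-row=7; cleared 0 line(s) (total 0); column heights now [7 9 10 0 0], max=10
Drop 5: O rot1 at col 3 lands with bottom-row=0; cleared 0 line(s) (total 0); column heights now [7 9 10 2 2], max=10
Drop 6: L rot3 at col 3 lands with bottom-row=2; cleared 0 line(s) (total 0); column heights now [7 9 10 5 5], max=10
Drop 7: J rot3 at col 3 lands with bottom-row=5; cleared 0 line(s) (total 0); column heights now [7 9 10 6 8], max=10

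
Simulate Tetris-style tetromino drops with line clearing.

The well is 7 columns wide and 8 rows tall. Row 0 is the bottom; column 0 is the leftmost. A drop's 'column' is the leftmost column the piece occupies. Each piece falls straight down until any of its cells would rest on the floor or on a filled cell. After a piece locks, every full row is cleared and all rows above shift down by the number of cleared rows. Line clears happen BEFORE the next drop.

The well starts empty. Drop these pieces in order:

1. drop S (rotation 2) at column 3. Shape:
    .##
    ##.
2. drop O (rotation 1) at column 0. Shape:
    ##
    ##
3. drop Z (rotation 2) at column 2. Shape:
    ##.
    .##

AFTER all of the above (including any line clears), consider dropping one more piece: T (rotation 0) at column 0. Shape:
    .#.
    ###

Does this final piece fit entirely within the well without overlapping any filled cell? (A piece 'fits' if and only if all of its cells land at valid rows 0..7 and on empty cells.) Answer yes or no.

Drop 1: S rot2 at col 3 lands with bottom-row=0; cleared 0 line(s) (total 0); column heights now [0 0 0 1 2 2 0], max=2
Drop 2: O rot1 at col 0 lands with bottom-row=0; cleared 0 line(s) (total 0); column heights now [2 2 0 1 2 2 0], max=2
Drop 3: Z rot2 at col 2 lands with bottom-row=2; cleared 0 line(s) (total 0); column heights now [2 2 4 4 3 2 0], max=4
Test piece T rot0 at col 0 (width 3): heights before test = [2 2 4 4 3 2 0]; fits = True

Answer: yes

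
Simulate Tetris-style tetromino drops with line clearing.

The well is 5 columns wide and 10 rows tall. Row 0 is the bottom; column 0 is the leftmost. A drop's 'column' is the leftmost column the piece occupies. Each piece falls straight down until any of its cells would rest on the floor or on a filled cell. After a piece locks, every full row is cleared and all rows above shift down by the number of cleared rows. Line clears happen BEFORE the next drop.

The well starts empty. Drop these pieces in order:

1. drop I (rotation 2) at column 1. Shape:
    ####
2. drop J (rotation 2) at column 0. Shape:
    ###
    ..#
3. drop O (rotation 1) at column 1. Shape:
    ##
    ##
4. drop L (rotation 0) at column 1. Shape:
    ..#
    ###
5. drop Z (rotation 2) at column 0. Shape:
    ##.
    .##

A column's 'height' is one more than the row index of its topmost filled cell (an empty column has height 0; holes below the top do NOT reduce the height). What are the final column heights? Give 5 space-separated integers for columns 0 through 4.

Answer: 8 8 7 7 1

Derivation:
Drop 1: I rot2 at col 1 lands with bottom-row=0; cleared 0 line(s) (total 0); column heights now [0 1 1 1 1], max=1
Drop 2: J rot2 at col 0 lands with bottom-row=1; cleared 0 line(s) (total 0); column heights now [3 3 3 1 1], max=3
Drop 3: O rot1 at col 1 lands with bottom-row=3; cleared 0 line(s) (total 0); column heights now [3 5 5 1 1], max=5
Drop 4: L rot0 at col 1 lands with bottom-row=5; cleared 0 line(s) (total 0); column heights now [3 6 6 7 1], max=7
Drop 5: Z rot2 at col 0 lands with bottom-row=6; cleared 0 line(s) (total 0); column heights now [8 8 7 7 1], max=8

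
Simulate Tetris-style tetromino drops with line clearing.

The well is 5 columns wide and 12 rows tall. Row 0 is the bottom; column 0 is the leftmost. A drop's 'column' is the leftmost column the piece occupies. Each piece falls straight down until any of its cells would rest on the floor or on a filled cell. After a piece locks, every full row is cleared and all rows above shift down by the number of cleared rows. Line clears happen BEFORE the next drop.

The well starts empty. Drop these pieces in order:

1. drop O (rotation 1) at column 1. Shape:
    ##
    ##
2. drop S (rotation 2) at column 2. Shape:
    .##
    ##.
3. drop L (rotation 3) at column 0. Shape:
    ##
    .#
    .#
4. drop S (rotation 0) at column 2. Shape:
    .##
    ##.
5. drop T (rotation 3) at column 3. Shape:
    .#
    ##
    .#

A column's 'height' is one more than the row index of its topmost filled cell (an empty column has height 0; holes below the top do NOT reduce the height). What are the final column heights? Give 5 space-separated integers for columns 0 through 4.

Drop 1: O rot1 at col 1 lands with bottom-row=0; cleared 0 line(s) (total 0); column heights now [0 2 2 0 0], max=2
Drop 2: S rot2 at col 2 lands with bottom-row=2; cleared 0 line(s) (total 0); column heights now [0 2 3 4 4], max=4
Drop 3: L rot3 at col 0 lands with bottom-row=2; cleared 0 line(s) (total 0); column heights now [5 5 3 4 4], max=5
Drop 4: S rot0 at col 2 lands with bottom-row=4; cleared 0 line(s) (total 0); column heights now [5 5 5 6 6], max=6
Drop 5: T rot3 at col 3 lands with bottom-row=6; cleared 0 line(s) (total 0); column heights now [5 5 5 8 9], max=9

Answer: 5 5 5 8 9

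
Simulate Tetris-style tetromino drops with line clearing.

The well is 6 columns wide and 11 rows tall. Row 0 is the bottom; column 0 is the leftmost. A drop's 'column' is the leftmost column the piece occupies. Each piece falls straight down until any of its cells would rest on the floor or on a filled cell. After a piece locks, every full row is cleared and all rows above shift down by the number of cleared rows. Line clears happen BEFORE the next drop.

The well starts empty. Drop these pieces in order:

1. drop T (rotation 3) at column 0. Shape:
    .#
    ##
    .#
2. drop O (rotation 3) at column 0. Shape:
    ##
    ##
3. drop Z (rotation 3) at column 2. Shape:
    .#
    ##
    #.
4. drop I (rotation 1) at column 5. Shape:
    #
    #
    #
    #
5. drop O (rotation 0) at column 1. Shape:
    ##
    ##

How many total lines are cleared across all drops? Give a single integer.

Answer: 0

Derivation:
Drop 1: T rot3 at col 0 lands with bottom-row=0; cleared 0 line(s) (total 0); column heights now [2 3 0 0 0 0], max=3
Drop 2: O rot3 at col 0 lands with bottom-row=3; cleared 0 line(s) (total 0); column heights now [5 5 0 0 0 0], max=5
Drop 3: Z rot3 at col 2 lands with bottom-row=0; cleared 0 line(s) (total 0); column heights now [5 5 2 3 0 0], max=5
Drop 4: I rot1 at col 5 lands with bottom-row=0; cleared 0 line(s) (total 0); column heights now [5 5 2 3 0 4], max=5
Drop 5: O rot0 at col 1 lands with bottom-row=5; cleared 0 line(s) (total 0); column heights now [5 7 7 3 0 4], max=7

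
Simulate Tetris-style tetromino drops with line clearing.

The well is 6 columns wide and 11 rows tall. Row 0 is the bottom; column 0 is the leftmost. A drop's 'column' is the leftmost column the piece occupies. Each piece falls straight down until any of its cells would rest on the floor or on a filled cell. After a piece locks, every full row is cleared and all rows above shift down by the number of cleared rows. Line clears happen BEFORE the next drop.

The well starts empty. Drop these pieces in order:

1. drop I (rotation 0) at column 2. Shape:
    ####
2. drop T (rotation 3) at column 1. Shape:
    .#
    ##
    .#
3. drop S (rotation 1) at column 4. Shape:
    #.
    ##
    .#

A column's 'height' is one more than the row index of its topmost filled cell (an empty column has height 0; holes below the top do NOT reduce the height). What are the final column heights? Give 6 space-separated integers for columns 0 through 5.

Answer: 0 3 4 1 4 3

Derivation:
Drop 1: I rot0 at col 2 lands with bottom-row=0; cleared 0 line(s) (total 0); column heights now [0 0 1 1 1 1], max=1
Drop 2: T rot3 at col 1 lands with bottom-row=1; cleared 0 line(s) (total 0); column heights now [0 3 4 1 1 1], max=4
Drop 3: S rot1 at col 4 lands with bottom-row=1; cleared 0 line(s) (total 0); column heights now [0 3 4 1 4 3], max=4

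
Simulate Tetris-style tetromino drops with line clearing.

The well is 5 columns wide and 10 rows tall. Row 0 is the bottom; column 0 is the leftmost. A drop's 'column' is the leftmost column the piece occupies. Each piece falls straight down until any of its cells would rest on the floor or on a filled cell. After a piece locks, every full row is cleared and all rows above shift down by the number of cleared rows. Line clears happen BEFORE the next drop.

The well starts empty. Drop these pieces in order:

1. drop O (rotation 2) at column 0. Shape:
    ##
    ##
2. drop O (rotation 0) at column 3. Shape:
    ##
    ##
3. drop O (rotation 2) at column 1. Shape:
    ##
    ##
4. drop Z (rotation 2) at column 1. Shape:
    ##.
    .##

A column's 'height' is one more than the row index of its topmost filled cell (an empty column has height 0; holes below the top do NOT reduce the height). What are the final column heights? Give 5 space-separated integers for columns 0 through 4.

Answer: 2 6 6 5 2

Derivation:
Drop 1: O rot2 at col 0 lands with bottom-row=0; cleared 0 line(s) (total 0); column heights now [2 2 0 0 0], max=2
Drop 2: O rot0 at col 3 lands with bottom-row=0; cleared 0 line(s) (total 0); column heights now [2 2 0 2 2], max=2
Drop 3: O rot2 at col 1 lands with bottom-row=2; cleared 0 line(s) (total 0); column heights now [2 4 4 2 2], max=4
Drop 4: Z rot2 at col 1 lands with bottom-row=4; cleared 0 line(s) (total 0); column heights now [2 6 6 5 2], max=6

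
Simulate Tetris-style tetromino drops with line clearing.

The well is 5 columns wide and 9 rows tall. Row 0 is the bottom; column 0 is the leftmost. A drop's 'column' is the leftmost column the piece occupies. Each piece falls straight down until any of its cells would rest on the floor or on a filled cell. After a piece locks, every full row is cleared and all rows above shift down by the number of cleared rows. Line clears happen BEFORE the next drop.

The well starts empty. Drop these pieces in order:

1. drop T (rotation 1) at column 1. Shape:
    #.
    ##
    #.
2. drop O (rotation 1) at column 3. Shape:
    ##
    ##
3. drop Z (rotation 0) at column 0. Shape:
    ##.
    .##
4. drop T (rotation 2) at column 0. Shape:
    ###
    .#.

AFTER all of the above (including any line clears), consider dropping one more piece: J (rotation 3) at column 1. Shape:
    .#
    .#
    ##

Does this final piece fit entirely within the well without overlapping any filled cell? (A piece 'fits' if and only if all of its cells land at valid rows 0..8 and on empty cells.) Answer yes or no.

Drop 1: T rot1 at col 1 lands with bottom-row=0; cleared 0 line(s) (total 0); column heights now [0 3 2 0 0], max=3
Drop 2: O rot1 at col 3 lands with bottom-row=0; cleared 0 line(s) (total 0); column heights now [0 3 2 2 2], max=3
Drop 3: Z rot0 at col 0 lands with bottom-row=3; cleared 0 line(s) (total 0); column heights now [5 5 4 2 2], max=5
Drop 4: T rot2 at col 0 lands with bottom-row=5; cleared 0 line(s) (total 0); column heights now [7 7 7 2 2], max=7
Test piece J rot3 at col 1 (width 2): heights before test = [7 7 7 2 2]; fits = False

Answer: no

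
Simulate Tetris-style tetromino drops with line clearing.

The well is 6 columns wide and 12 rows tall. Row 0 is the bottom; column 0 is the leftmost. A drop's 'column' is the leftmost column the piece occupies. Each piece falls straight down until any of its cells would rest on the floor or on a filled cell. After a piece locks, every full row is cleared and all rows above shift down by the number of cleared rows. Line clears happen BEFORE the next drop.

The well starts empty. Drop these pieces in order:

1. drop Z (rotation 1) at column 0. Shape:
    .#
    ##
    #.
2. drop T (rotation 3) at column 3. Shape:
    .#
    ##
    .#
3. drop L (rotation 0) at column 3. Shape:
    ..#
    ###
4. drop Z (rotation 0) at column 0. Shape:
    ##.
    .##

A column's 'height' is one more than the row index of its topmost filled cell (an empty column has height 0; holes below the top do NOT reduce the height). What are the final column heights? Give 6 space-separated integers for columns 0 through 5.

Answer: 5 5 4 4 4 5

Derivation:
Drop 1: Z rot1 at col 0 lands with bottom-row=0; cleared 0 line(s) (total 0); column heights now [2 3 0 0 0 0], max=3
Drop 2: T rot3 at col 3 lands with bottom-row=0; cleared 0 line(s) (total 0); column heights now [2 3 0 2 3 0], max=3
Drop 3: L rot0 at col 3 lands with bottom-row=3; cleared 0 line(s) (total 0); column heights now [2 3 0 4 4 5], max=5
Drop 4: Z rot0 at col 0 lands with bottom-row=3; cleared 0 line(s) (total 0); column heights now [5 5 4 4 4 5], max=5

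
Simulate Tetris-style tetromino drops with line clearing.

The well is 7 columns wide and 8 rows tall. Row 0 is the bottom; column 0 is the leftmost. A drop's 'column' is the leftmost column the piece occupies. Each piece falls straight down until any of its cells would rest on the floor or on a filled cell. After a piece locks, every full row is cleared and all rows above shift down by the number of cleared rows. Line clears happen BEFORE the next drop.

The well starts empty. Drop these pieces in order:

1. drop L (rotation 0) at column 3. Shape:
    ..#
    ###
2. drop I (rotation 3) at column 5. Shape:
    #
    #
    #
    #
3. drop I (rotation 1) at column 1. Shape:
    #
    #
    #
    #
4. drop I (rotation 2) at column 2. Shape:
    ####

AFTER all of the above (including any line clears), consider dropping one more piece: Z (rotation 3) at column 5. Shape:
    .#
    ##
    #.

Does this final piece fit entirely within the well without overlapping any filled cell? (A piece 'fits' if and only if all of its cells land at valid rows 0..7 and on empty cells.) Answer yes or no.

Drop 1: L rot0 at col 3 lands with bottom-row=0; cleared 0 line(s) (total 0); column heights now [0 0 0 1 1 2 0], max=2
Drop 2: I rot3 at col 5 lands with bottom-row=2; cleared 0 line(s) (total 0); column heights now [0 0 0 1 1 6 0], max=6
Drop 3: I rot1 at col 1 lands with bottom-row=0; cleared 0 line(s) (total 0); column heights now [0 4 0 1 1 6 0], max=6
Drop 4: I rot2 at col 2 lands with bottom-row=6; cleared 0 line(s) (total 0); column heights now [0 4 7 7 7 7 0], max=7
Test piece Z rot3 at col 5 (width 2): heights before test = [0 4 7 7 7 7 0]; fits = False

Answer: no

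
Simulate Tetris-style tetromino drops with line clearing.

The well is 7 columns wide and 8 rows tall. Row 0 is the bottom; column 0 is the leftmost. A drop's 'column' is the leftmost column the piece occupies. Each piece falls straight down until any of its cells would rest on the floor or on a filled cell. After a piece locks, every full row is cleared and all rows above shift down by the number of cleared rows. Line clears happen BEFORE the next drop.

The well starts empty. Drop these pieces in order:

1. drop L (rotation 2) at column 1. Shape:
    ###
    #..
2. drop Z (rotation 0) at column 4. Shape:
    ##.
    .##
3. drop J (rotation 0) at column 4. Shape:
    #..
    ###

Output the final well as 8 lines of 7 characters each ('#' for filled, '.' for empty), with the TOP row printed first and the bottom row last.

Answer: .......
.......
.......
.......
....#..
....###
.#####.
.#...##

Derivation:
Drop 1: L rot2 at col 1 lands with bottom-row=0; cleared 0 line(s) (total 0); column heights now [0 2 2 2 0 0 0], max=2
Drop 2: Z rot0 at col 4 lands with bottom-row=0; cleared 0 line(s) (total 0); column heights now [0 2 2 2 2 2 1], max=2
Drop 3: J rot0 at col 4 lands with bottom-row=2; cleared 0 line(s) (total 0); column heights now [0 2 2 2 4 3 3], max=4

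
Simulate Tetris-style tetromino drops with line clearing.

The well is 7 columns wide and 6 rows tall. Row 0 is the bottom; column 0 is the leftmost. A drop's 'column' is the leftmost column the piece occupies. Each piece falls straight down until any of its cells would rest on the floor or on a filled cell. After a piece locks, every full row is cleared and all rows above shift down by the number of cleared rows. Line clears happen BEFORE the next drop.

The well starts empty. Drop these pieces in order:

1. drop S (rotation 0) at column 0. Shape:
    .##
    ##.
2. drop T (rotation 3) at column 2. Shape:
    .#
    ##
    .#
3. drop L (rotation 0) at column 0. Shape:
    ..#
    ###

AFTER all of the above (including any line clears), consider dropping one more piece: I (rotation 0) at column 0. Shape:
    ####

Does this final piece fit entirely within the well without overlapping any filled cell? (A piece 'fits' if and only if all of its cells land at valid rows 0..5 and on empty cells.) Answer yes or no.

Drop 1: S rot0 at col 0 lands with bottom-row=0; cleared 0 line(s) (total 0); column heights now [1 2 2 0 0 0 0], max=2
Drop 2: T rot3 at col 2 lands with bottom-row=1; cleared 0 line(s) (total 0); column heights now [1 2 3 4 0 0 0], max=4
Drop 3: L rot0 at col 0 lands with bottom-row=3; cleared 0 line(s) (total 0); column heights now [4 4 5 4 0 0 0], max=5
Test piece I rot0 at col 0 (width 4): heights before test = [4 4 5 4 0 0 0]; fits = True

Answer: yes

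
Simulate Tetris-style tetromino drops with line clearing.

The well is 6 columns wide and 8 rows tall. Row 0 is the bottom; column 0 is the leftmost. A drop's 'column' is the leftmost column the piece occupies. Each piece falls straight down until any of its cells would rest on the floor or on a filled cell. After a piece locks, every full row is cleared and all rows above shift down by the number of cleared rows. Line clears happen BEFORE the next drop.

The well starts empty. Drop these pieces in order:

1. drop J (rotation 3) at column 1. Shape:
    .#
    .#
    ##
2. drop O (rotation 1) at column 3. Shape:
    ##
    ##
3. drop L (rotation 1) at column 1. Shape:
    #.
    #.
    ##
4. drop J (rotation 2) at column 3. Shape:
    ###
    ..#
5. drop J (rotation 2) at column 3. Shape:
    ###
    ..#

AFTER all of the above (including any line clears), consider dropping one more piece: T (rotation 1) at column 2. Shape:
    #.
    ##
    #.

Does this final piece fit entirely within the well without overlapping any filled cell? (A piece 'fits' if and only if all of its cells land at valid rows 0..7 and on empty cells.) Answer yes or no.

Answer: yes

Derivation:
Drop 1: J rot3 at col 1 lands with bottom-row=0; cleared 0 line(s) (total 0); column heights now [0 1 3 0 0 0], max=3
Drop 2: O rot1 at col 3 lands with bottom-row=0; cleared 0 line(s) (total 0); column heights now [0 1 3 2 2 0], max=3
Drop 3: L rot1 at col 1 lands with bottom-row=3; cleared 0 line(s) (total 0); column heights now [0 6 4 2 2 0], max=6
Drop 4: J rot2 at col 3 lands with bottom-row=1; cleared 0 line(s) (total 0); column heights now [0 6 4 3 3 3], max=6
Drop 5: J rot2 at col 3 lands with bottom-row=3; cleared 0 line(s) (total 0); column heights now [0 6 4 5 5 5], max=6
Test piece T rot1 at col 2 (width 2): heights before test = [0 6 4 5 5 5]; fits = True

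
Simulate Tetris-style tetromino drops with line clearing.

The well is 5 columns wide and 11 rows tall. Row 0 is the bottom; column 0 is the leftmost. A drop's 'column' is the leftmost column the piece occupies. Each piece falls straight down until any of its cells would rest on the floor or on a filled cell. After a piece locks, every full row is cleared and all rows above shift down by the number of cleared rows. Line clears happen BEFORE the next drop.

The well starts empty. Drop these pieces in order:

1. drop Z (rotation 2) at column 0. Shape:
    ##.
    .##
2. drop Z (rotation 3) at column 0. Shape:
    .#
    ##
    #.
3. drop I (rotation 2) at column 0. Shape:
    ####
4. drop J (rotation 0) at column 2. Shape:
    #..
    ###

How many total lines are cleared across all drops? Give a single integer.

Answer: 0

Derivation:
Drop 1: Z rot2 at col 0 lands with bottom-row=0; cleared 0 line(s) (total 0); column heights now [2 2 1 0 0], max=2
Drop 2: Z rot3 at col 0 lands with bottom-row=2; cleared 0 line(s) (total 0); column heights now [4 5 1 0 0], max=5
Drop 3: I rot2 at col 0 lands with bottom-row=5; cleared 0 line(s) (total 0); column heights now [6 6 6 6 0], max=6
Drop 4: J rot0 at col 2 lands with bottom-row=6; cleared 0 line(s) (total 0); column heights now [6 6 8 7 7], max=8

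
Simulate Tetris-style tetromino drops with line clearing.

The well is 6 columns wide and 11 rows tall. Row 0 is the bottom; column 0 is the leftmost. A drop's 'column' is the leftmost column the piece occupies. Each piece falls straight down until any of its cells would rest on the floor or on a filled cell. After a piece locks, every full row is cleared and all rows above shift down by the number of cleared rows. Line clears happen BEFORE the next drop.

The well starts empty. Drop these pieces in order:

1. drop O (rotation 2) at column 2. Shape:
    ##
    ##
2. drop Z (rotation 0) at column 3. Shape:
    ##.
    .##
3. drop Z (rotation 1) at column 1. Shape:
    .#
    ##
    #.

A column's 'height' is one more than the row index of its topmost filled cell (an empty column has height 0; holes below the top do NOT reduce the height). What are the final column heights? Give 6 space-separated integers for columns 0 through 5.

Drop 1: O rot2 at col 2 lands with bottom-row=0; cleared 0 line(s) (total 0); column heights now [0 0 2 2 0 0], max=2
Drop 2: Z rot0 at col 3 lands with bottom-row=1; cleared 0 line(s) (total 0); column heights now [0 0 2 3 3 2], max=3
Drop 3: Z rot1 at col 1 lands with bottom-row=1; cleared 0 line(s) (total 0); column heights now [0 3 4 3 3 2], max=4

Answer: 0 3 4 3 3 2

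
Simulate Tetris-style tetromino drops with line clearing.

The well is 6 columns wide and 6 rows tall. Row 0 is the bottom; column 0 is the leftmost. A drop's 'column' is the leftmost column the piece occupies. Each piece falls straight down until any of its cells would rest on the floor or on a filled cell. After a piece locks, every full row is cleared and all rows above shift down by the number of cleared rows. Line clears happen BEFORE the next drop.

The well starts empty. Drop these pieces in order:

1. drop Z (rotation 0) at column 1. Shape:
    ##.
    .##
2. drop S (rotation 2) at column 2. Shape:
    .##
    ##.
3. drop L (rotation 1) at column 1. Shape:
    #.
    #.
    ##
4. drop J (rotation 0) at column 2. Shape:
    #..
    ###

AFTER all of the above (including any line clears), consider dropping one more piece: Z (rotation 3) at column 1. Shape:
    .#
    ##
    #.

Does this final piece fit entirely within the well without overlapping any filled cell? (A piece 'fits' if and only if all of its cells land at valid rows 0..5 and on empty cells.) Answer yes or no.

Drop 1: Z rot0 at col 1 lands with bottom-row=0; cleared 0 line(s) (total 0); column heights now [0 2 2 1 0 0], max=2
Drop 2: S rot2 at col 2 lands with bottom-row=2; cleared 0 line(s) (total 0); column heights now [0 2 3 4 4 0], max=4
Drop 3: L rot1 at col 1 lands with bottom-row=3; cleared 0 line(s) (total 0); column heights now [0 6 4 4 4 0], max=6
Drop 4: J rot0 at col 2 lands with bottom-row=4; cleared 0 line(s) (total 0); column heights now [0 6 6 5 5 0], max=6
Test piece Z rot3 at col 1 (width 2): heights before test = [0 6 6 5 5 0]; fits = False

Answer: no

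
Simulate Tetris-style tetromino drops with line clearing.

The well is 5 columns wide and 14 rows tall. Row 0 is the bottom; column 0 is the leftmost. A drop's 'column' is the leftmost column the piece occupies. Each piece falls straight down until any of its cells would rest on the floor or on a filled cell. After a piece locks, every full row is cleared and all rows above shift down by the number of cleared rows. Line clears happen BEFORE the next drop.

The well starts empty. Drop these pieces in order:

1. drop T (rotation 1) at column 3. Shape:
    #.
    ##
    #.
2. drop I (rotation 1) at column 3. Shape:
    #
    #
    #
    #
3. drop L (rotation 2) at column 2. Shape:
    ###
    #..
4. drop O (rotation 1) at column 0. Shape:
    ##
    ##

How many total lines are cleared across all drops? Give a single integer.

Drop 1: T rot1 at col 3 lands with bottom-row=0; cleared 0 line(s) (total 0); column heights now [0 0 0 3 2], max=3
Drop 2: I rot1 at col 3 lands with bottom-row=3; cleared 0 line(s) (total 0); column heights now [0 0 0 7 2], max=7
Drop 3: L rot2 at col 2 lands with bottom-row=6; cleared 0 line(s) (total 0); column heights now [0 0 8 8 8], max=8
Drop 4: O rot1 at col 0 lands with bottom-row=0; cleared 0 line(s) (total 0); column heights now [2 2 8 8 8], max=8

Answer: 0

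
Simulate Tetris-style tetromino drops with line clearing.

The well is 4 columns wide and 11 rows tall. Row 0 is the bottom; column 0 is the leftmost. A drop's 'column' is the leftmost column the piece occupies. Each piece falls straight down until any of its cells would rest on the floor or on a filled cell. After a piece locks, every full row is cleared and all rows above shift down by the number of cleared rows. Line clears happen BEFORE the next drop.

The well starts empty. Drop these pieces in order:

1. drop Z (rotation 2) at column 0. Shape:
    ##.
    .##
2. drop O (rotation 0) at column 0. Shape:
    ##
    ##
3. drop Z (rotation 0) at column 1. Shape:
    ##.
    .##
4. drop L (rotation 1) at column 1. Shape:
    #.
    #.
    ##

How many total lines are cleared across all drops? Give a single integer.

Answer: 1

Derivation:
Drop 1: Z rot2 at col 0 lands with bottom-row=0; cleared 0 line(s) (total 0); column heights now [2 2 1 0], max=2
Drop 2: O rot0 at col 0 lands with bottom-row=2; cleared 0 line(s) (total 0); column heights now [4 4 1 0], max=4
Drop 3: Z rot0 at col 1 lands with bottom-row=3; cleared 1 line(s) (total 1); column heights now [3 4 4 0], max=4
Drop 4: L rot1 at col 1 lands with bottom-row=4; cleared 0 line(s) (total 1); column heights now [3 7 5 0], max=7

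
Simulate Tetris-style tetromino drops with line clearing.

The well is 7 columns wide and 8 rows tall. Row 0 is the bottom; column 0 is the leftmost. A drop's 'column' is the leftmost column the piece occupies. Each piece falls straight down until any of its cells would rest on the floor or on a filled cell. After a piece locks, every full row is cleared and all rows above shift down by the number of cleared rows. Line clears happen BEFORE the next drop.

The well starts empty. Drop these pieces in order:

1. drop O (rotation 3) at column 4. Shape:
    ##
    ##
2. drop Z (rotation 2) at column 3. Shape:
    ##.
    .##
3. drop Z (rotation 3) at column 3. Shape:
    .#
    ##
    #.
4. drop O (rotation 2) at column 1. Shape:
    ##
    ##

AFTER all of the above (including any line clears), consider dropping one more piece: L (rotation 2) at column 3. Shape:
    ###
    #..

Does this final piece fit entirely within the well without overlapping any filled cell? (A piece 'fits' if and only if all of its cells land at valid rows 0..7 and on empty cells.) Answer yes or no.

Answer: yes

Derivation:
Drop 1: O rot3 at col 4 lands with bottom-row=0; cleared 0 line(s) (total 0); column heights now [0 0 0 0 2 2 0], max=2
Drop 2: Z rot2 at col 3 lands with bottom-row=2; cleared 0 line(s) (total 0); column heights now [0 0 0 4 4 3 0], max=4
Drop 3: Z rot3 at col 3 lands with bottom-row=4; cleared 0 line(s) (total 0); column heights now [0 0 0 6 7 3 0], max=7
Drop 4: O rot2 at col 1 lands with bottom-row=0; cleared 0 line(s) (total 0); column heights now [0 2 2 6 7 3 0], max=7
Test piece L rot2 at col 3 (width 3): heights before test = [0 2 2 6 7 3 0]; fits = True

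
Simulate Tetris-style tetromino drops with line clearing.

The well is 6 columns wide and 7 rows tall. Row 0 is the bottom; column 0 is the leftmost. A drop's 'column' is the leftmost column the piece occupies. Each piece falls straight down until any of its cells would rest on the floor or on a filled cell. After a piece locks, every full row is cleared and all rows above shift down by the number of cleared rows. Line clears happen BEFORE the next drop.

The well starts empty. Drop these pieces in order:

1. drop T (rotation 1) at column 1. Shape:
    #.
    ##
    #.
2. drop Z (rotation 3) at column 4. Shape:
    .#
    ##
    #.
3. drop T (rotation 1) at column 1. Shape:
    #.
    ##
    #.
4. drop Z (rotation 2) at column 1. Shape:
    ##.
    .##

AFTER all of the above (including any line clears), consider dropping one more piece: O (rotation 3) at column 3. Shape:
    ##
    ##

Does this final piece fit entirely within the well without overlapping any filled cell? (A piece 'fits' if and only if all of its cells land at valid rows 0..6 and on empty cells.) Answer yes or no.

Answer: no

Derivation:
Drop 1: T rot1 at col 1 lands with bottom-row=0; cleared 0 line(s) (total 0); column heights now [0 3 2 0 0 0], max=3
Drop 2: Z rot3 at col 4 lands with bottom-row=0; cleared 0 line(s) (total 0); column heights now [0 3 2 0 2 3], max=3
Drop 3: T rot1 at col 1 lands with bottom-row=3; cleared 0 line(s) (total 0); column heights now [0 6 5 0 2 3], max=6
Drop 4: Z rot2 at col 1 lands with bottom-row=5; cleared 0 line(s) (total 0); column heights now [0 7 7 6 2 3], max=7
Test piece O rot3 at col 3 (width 2): heights before test = [0 7 7 6 2 3]; fits = False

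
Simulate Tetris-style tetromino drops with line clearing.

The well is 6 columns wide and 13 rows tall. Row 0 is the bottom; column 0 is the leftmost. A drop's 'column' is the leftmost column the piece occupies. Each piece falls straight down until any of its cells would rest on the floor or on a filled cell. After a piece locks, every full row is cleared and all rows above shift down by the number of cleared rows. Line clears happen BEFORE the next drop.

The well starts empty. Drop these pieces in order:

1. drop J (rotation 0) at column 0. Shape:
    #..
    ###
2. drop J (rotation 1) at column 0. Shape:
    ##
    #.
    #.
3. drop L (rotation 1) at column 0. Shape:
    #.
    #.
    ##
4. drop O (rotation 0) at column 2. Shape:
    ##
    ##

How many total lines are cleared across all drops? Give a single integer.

Drop 1: J rot0 at col 0 lands with bottom-row=0; cleared 0 line(s) (total 0); column heights now [2 1 1 0 0 0], max=2
Drop 2: J rot1 at col 0 lands with bottom-row=2; cleared 0 line(s) (total 0); column heights now [5 5 1 0 0 0], max=5
Drop 3: L rot1 at col 0 lands with bottom-row=5; cleared 0 line(s) (total 0); column heights now [8 6 1 0 0 0], max=8
Drop 4: O rot0 at col 2 lands with bottom-row=1; cleared 0 line(s) (total 0); column heights now [8 6 3 3 0 0], max=8

Answer: 0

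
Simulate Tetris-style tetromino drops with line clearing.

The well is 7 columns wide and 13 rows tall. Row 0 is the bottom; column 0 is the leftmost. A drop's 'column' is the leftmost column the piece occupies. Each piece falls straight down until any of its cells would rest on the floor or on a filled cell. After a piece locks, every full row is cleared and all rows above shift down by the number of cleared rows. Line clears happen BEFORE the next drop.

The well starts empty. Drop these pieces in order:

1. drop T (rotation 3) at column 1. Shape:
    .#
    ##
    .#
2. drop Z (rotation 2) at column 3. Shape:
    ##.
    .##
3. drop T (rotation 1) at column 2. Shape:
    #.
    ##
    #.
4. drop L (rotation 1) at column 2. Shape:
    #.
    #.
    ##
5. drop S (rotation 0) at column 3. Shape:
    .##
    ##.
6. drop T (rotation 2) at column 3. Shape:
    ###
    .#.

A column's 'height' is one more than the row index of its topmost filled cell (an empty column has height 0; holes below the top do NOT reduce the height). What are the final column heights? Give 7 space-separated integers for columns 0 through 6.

Drop 1: T rot3 at col 1 lands with bottom-row=0; cleared 0 line(s) (total 0); column heights now [0 2 3 0 0 0 0], max=3
Drop 2: Z rot2 at col 3 lands with bottom-row=0; cleared 0 line(s) (total 0); column heights now [0 2 3 2 2 1 0], max=3
Drop 3: T rot1 at col 2 lands with bottom-row=3; cleared 0 line(s) (total 0); column heights now [0 2 6 5 2 1 0], max=6
Drop 4: L rot1 at col 2 lands with bottom-row=6; cleared 0 line(s) (total 0); column heights now [0 2 9 7 2 1 0], max=9
Drop 5: S rot0 at col 3 lands with bottom-row=7; cleared 0 line(s) (total 0); column heights now [0 2 9 8 9 9 0], max=9
Drop 6: T rot2 at col 3 lands with bottom-row=9; cleared 0 line(s) (total 0); column heights now [0 2 9 11 11 11 0], max=11

Answer: 0 2 9 11 11 11 0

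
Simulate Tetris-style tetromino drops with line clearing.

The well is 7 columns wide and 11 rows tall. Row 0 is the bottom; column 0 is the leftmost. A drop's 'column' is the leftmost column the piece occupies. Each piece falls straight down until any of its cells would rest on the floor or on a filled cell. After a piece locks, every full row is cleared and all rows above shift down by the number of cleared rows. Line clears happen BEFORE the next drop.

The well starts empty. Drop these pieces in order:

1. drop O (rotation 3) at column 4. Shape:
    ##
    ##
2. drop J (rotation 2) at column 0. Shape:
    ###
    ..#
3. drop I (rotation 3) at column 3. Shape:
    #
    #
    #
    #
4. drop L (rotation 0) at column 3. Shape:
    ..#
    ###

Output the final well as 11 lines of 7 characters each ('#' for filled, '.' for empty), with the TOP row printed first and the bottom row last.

Answer: .......
.......
.......
.......
.......
.....#.
...###.
...#...
...#...
######.
..####.

Derivation:
Drop 1: O rot3 at col 4 lands with bottom-row=0; cleared 0 line(s) (total 0); column heights now [0 0 0 0 2 2 0], max=2
Drop 2: J rot2 at col 0 lands with bottom-row=0; cleared 0 line(s) (total 0); column heights now [2 2 2 0 2 2 0], max=2
Drop 3: I rot3 at col 3 lands with bottom-row=0; cleared 0 line(s) (total 0); column heights now [2 2 2 4 2 2 0], max=4
Drop 4: L rot0 at col 3 lands with bottom-row=4; cleared 0 line(s) (total 0); column heights now [2 2 2 5 5 6 0], max=6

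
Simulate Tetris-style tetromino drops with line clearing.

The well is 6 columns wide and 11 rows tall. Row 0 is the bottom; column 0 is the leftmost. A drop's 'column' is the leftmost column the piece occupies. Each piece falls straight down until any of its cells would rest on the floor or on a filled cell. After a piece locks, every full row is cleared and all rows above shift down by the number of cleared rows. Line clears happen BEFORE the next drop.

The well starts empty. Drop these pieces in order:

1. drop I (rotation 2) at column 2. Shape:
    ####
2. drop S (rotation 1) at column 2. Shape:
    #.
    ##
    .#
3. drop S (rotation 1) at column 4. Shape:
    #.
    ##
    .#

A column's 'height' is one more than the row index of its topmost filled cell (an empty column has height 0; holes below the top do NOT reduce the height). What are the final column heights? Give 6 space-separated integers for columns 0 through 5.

Answer: 0 0 4 3 4 3

Derivation:
Drop 1: I rot2 at col 2 lands with bottom-row=0; cleared 0 line(s) (total 0); column heights now [0 0 1 1 1 1], max=1
Drop 2: S rot1 at col 2 lands with bottom-row=1; cleared 0 line(s) (total 0); column heights now [0 0 4 3 1 1], max=4
Drop 3: S rot1 at col 4 lands with bottom-row=1; cleared 0 line(s) (total 0); column heights now [0 0 4 3 4 3], max=4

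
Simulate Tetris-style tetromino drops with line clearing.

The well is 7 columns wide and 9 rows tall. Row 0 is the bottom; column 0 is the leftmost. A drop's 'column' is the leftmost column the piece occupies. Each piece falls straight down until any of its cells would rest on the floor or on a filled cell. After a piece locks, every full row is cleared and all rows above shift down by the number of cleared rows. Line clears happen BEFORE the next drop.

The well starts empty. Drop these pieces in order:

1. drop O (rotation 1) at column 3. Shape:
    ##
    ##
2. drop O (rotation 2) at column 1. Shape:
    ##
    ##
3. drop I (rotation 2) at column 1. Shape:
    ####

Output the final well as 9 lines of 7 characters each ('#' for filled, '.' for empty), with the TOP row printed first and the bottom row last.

Answer: .......
.......
.......
.......
.......
.......
.####..
.####..
.####..

Derivation:
Drop 1: O rot1 at col 3 lands with bottom-row=0; cleared 0 line(s) (total 0); column heights now [0 0 0 2 2 0 0], max=2
Drop 2: O rot2 at col 1 lands with bottom-row=0; cleared 0 line(s) (total 0); column heights now [0 2 2 2 2 0 0], max=2
Drop 3: I rot2 at col 1 lands with bottom-row=2; cleared 0 line(s) (total 0); column heights now [0 3 3 3 3 0 0], max=3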